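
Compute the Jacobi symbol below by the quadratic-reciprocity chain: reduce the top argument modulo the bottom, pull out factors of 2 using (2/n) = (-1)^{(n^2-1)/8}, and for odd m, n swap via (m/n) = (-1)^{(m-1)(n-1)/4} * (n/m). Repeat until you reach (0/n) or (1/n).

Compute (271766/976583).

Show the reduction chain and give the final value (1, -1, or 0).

271766 = 2^1·135883; (2/976583) = +1 since 976583 mod 8 = 7, so (271766/976583) = (+1)^1·(135883/976583); sign now +1
reciprocity: (135883/976583) = -1·(976583/135883) since 135883 mod 4 = 3, 976583 mod 4 = 3; sign now -1
(976583/135883) = (25402/135883)   [reduce mod 135883]
25402 = 2^1·12701; (2/135883) = -1 since 135883 mod 8 = 3, so (25402/135883) = (-1)^1·(12701/135883); sign now +1
reciprocity: (12701/135883) = +1·(135883/12701) since 12701 mod 4 = 1, 135883 mod 4 = 3; sign now +1
(135883/12701) = (8873/12701)   [reduce mod 12701]
reciprocity: (8873/12701) = +1·(12701/8873) since 8873 mod 4 = 1, 12701 mod 4 = 1; sign now +1
(12701/8873) = (3828/8873)   [reduce mod 8873]
3828 = 2^2·957; (2/8873) = +1 since 8873 mod 8 = 1, so (3828/8873) = (+1)^2·(957/8873); sign now +1
reciprocity: (957/8873) = +1·(8873/957) since 957 mod 4 = 1, 8873 mod 4 = 1; sign now +1
(8873/957) = (260/957)   [reduce mod 957]
260 = 2^2·65; (2/957) = -1 since 957 mod 8 = 5, so (260/957) = (-1)^2·(65/957); sign now +1
reciprocity: (65/957) = +1·(957/65) since 65 mod 4 = 1, 957 mod 4 = 1; sign now +1
(957/65) = (47/65)   [reduce mod 65]
reciprocity: (47/65) = +1·(65/47) since 47 mod 4 = 3, 65 mod 4 = 1; sign now +1
(65/47) = (18/47)   [reduce mod 47]
18 = 2^1·9; (2/47) = +1 since 47 mod 8 = 7, so (18/47) = (+1)^1·(9/47); sign now +1
reciprocity: (9/47) = +1·(47/9) since 9 mod 4 = 1, 47 mod 4 = 3; sign now +1
(47/9) = (2/9)   [reduce mod 9]
2 = 2^1·1; (2/9) = +1 since 9 mod 8 = 1, so (2/9) = (+1)^1·(1/9); sign now +1
(1/9) = 1; final value = sign = +1

1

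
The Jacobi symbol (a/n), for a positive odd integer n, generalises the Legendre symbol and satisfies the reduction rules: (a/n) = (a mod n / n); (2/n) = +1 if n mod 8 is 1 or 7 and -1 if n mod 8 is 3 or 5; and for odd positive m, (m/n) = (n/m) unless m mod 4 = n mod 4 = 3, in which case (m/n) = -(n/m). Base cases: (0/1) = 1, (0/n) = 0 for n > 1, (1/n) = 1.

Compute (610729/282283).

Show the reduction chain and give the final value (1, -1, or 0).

(610729/282283): 610729 mod 282283 = 46163, so (610729/282283) = (46163/282283)
flip (46163/282283) -> (282283/46163): both odd, 46163 mod 4 = 3, 282283 mod 4 = 3, so the flip contributes -1; sign now -1
(282283/46163): 282283 mod 46163 = 5305, so (282283/46163) = (5305/46163)
flip (5305/46163) -> (46163/5305): both odd, 5305 mod 4 = 1, 46163 mod 4 = 3, so the flip contributes +1; sign now -1
(46163/5305): 46163 mod 5305 = 3723, so (46163/5305) = (3723/5305)
flip (3723/5305) -> (5305/3723): both odd, 3723 mod 4 = 3, 5305 mod 4 = 1, so the flip contributes +1; sign now -1
(5305/3723): 5305 mod 3723 = 1582, so (5305/3723) = (1582/3723)
factor out 2^1: 1582 = 2^1·791; with 3723 mod 8 = 3, (2/3723) = -1; sign now +1; continue with (791/3723)
flip (791/3723) -> (3723/791): both odd, 791 mod 4 = 3, 3723 mod 4 = 3, so the flip contributes -1; sign now -1
(3723/791): 3723 mod 791 = 559, so (3723/791) = (559/791)
flip (559/791) -> (791/559): both odd, 559 mod 4 = 3, 791 mod 4 = 3, so the flip contributes -1; sign now +1
(791/559): 791 mod 559 = 232, so (791/559) = (232/559)
factor out 2^3: 232 = 2^3·29; with 559 mod 8 = 7, (2/559) = +1; sign now +1; continue with (29/559)
flip (29/559) -> (559/29): both odd, 29 mod 4 = 1, 559 mod 4 = 3, so the flip contributes +1; sign now +1
(559/29): 559 mod 29 = 8, so (559/29) = (8/29)
factor out 2^3: 8 = 2^3·1; with 29 mod 8 = 5, (2/29) = -1; sign now -1; continue with (1/29)
reached (1/29) = 1, so the symbol is -1

-1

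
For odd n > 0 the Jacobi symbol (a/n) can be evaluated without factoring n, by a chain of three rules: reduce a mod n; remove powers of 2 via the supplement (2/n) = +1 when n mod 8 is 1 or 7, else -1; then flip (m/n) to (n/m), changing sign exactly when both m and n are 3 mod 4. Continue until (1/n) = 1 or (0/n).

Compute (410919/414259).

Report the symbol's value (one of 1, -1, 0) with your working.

1

reciprocity: (410919/414259) = -1·(414259/410919) since 410919 mod 4 = 3, 414259 mod 4 = 3; sign now -1
(414259/410919) = (3340/410919)   [reduce mod 410919]
3340 = 2^2·835; (2/410919) = +1 since 410919 mod 8 = 7, so (3340/410919) = (+1)^2·(835/410919); sign now -1
reciprocity: (835/410919) = -1·(410919/835) since 835 mod 4 = 3, 410919 mod 4 = 3; sign now +1
(410919/835) = (99/835)   [reduce mod 835]
reciprocity: (99/835) = -1·(835/99) since 99 mod 4 = 3, 835 mod 4 = 3; sign now -1
(835/99) = (43/99)   [reduce mod 99]
reciprocity: (43/99) = -1·(99/43) since 43 mod 4 = 3, 99 mod 4 = 3; sign now +1
(99/43) = (13/43)   [reduce mod 43]
reciprocity: (13/43) = +1·(43/13) since 13 mod 4 = 1, 43 mod 4 = 3; sign now +1
(43/13) = (4/13)   [reduce mod 13]
4 = 2^2·1; (2/13) = -1 since 13 mod 8 = 5, so (4/13) = (-1)^2·(1/13); sign now +1
(1/13) = 1; final value = sign = +1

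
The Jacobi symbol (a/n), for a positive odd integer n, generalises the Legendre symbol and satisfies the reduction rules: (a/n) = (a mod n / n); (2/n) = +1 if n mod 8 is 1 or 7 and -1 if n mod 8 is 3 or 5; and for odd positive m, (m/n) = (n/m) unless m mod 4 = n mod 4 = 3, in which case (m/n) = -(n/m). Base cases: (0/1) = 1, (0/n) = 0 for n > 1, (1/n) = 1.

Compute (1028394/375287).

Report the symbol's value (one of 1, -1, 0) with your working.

-1

(1028394/375287) = (277820/375287)   [reduce mod 375287]
277820 = 2^2·69455; (2/375287) = +1 since 375287 mod 8 = 7, so (277820/375287) = (+1)^2·(69455/375287); sign now +1
reciprocity: (69455/375287) = -1·(375287/69455) since 69455 mod 4 = 3, 375287 mod 4 = 3; sign now -1
(375287/69455) = (28012/69455)   [reduce mod 69455]
28012 = 2^2·7003; (2/69455) = +1 since 69455 mod 8 = 7, so (28012/69455) = (+1)^2·(7003/69455); sign now -1
reciprocity: (7003/69455) = -1·(69455/7003) since 7003 mod 4 = 3, 69455 mod 4 = 3; sign now +1
(69455/7003) = (6428/7003)   [reduce mod 7003]
6428 = 2^2·1607; (2/7003) = -1 since 7003 mod 8 = 3, so (6428/7003) = (-1)^2·(1607/7003); sign now +1
reciprocity: (1607/7003) = -1·(7003/1607) since 1607 mod 4 = 3, 7003 mod 4 = 3; sign now -1
(7003/1607) = (575/1607)   [reduce mod 1607]
reciprocity: (575/1607) = -1·(1607/575) since 575 mod 4 = 3, 1607 mod 4 = 3; sign now +1
(1607/575) = (457/575)   [reduce mod 575]
reciprocity: (457/575) = +1·(575/457) since 457 mod 4 = 1, 575 mod 4 = 3; sign now +1
(575/457) = (118/457)   [reduce mod 457]
118 = 2^1·59; (2/457) = +1 since 457 mod 8 = 1, so (118/457) = (+1)^1·(59/457); sign now +1
reciprocity: (59/457) = +1·(457/59) since 59 mod 4 = 3, 457 mod 4 = 1; sign now +1
(457/59) = (44/59)   [reduce mod 59]
44 = 2^2·11; (2/59) = -1 since 59 mod 8 = 3, so (44/59) = (-1)^2·(11/59); sign now +1
reciprocity: (11/59) = -1·(59/11) since 11 mod 4 = 3, 59 mod 4 = 3; sign now -1
(59/11) = (4/11)   [reduce mod 11]
4 = 2^2·1; (2/11) = -1 since 11 mod 8 = 3, so (4/11) = (-1)^2·(1/11); sign now -1
(1/11) = 1; final value = sign = -1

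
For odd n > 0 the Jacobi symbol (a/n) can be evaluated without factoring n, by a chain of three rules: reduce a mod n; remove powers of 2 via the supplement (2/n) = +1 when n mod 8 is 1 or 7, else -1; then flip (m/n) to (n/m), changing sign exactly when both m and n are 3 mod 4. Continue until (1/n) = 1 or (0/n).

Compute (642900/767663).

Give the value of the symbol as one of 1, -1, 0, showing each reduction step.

642900 = 2^2·160725; (2/767663) = +1 since 767663 mod 8 = 7, so (642900/767663) = (+1)^2·(160725/767663); sign now +1
reciprocity: (160725/767663) = +1·(767663/160725) since 160725 mod 4 = 1, 767663 mod 4 = 3; sign now +1
(767663/160725) = (124763/160725)   [reduce mod 160725]
reciprocity: (124763/160725) = +1·(160725/124763) since 124763 mod 4 = 3, 160725 mod 4 = 1; sign now +1
(160725/124763) = (35962/124763)   [reduce mod 124763]
35962 = 2^1·17981; (2/124763) = -1 since 124763 mod 8 = 3, so (35962/124763) = (-1)^1·(17981/124763); sign now -1
reciprocity: (17981/124763) = +1·(124763/17981) since 17981 mod 4 = 1, 124763 mod 4 = 3; sign now -1
(124763/17981) = (16877/17981)   [reduce mod 17981]
reciprocity: (16877/17981) = +1·(17981/16877) since 16877 mod 4 = 1, 17981 mod 4 = 1; sign now -1
(17981/16877) = (1104/16877)   [reduce mod 16877]
1104 = 2^4·69; (2/16877) = -1 since 16877 mod 8 = 5, so (1104/16877) = (-1)^4·(69/16877); sign now -1
reciprocity: (69/16877) = +1·(16877/69) since 69 mod 4 = 1, 16877 mod 4 = 1; sign now -1
(16877/69) = (41/69)   [reduce mod 69]
reciprocity: (41/69) = +1·(69/41) since 41 mod 4 = 1, 69 mod 4 = 1; sign now -1
(69/41) = (28/41)   [reduce mod 41]
28 = 2^2·7; (2/41) = +1 since 41 mod 8 = 1, so (28/41) = (+1)^2·(7/41); sign now -1
reciprocity: (7/41) = +1·(41/7) since 7 mod 4 = 3, 41 mod 4 = 1; sign now -1
(41/7) = (6/7)   [reduce mod 7]
6 = 2^1·3; (2/7) = +1 since 7 mod 8 = 7, so (6/7) = (+1)^1·(3/7); sign now -1
reciprocity: (3/7) = -1·(7/3) since 3 mod 4 = 3, 7 mod 4 = 3; sign now +1
(7/3) = (1/3)   [reduce mod 3]
(1/3) = 1; final value = sign = +1

1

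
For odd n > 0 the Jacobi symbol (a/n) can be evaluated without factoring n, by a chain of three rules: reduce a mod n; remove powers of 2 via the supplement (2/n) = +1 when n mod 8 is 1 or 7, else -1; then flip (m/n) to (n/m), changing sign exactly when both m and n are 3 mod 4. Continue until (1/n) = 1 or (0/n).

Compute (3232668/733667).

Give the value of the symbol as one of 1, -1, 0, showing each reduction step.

(3232668/733667): 3232668 mod 733667 = 298000, so (3232668/733667) = (298000/733667)
factor out 2^4: 298000 = 2^4·18625; with 733667 mod 8 = 3, (2/733667) = -1; sign now +1; continue with (18625/733667)
flip (18625/733667) -> (733667/18625): both odd, 18625 mod 4 = 1, 733667 mod 4 = 3, so the flip contributes +1; sign now +1
(733667/18625): 733667 mod 18625 = 7292, so (733667/18625) = (7292/18625)
factor out 2^2: 7292 = 2^2·1823; with 18625 mod 8 = 1, (2/18625) = +1; sign now +1; continue with (1823/18625)
flip (1823/18625) -> (18625/1823): both odd, 1823 mod 4 = 3, 18625 mod 4 = 1, so the flip contributes +1; sign now +1
(18625/1823): 18625 mod 1823 = 395, so (18625/1823) = (395/1823)
flip (395/1823) -> (1823/395): both odd, 395 mod 4 = 3, 1823 mod 4 = 3, so the flip contributes -1; sign now -1
(1823/395): 1823 mod 395 = 243, so (1823/395) = (243/395)
flip (243/395) -> (395/243): both odd, 243 mod 4 = 3, 395 mod 4 = 3, so the flip contributes -1; sign now +1
(395/243): 395 mod 243 = 152, so (395/243) = (152/243)
factor out 2^3: 152 = 2^3·19; with 243 mod 8 = 3, (2/243) = -1; sign now -1; continue with (19/243)
flip (19/243) -> (243/19): both odd, 19 mod 4 = 3, 243 mod 4 = 3, so the flip contributes -1; sign now +1
(243/19): 243 mod 19 = 15, so (243/19) = (15/19)
flip (15/19) -> (19/15): both odd, 15 mod 4 = 3, 19 mod 4 = 3, so the flip contributes -1; sign now -1
(19/15): 19 mod 15 = 4, so (19/15) = (4/15)
factor out 2^2: 4 = 2^2·1; with 15 mod 8 = 7, (2/15) = +1; sign now -1; continue with (1/15)
reached (1/15) = 1, so the symbol is -1

-1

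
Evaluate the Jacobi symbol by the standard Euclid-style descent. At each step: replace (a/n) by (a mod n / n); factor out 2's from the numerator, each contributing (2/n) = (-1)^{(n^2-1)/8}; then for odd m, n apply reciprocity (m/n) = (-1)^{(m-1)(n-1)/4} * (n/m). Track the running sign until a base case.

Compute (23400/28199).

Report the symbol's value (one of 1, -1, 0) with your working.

-1

factor out 2^3: 23400 = 2^3·2925; with 28199 mod 8 = 7, (2/28199) = +1; sign now +1; continue with (2925/28199)
flip (2925/28199) -> (28199/2925): both odd, 2925 mod 4 = 1, 28199 mod 4 = 3, so the flip contributes +1; sign now +1
(28199/2925): 28199 mod 2925 = 1874, so (28199/2925) = (1874/2925)
factor out 2^1: 1874 = 2^1·937; with 2925 mod 8 = 5, (2/2925) = -1; sign now -1; continue with (937/2925)
flip (937/2925) -> (2925/937): both odd, 937 mod 4 = 1, 2925 mod 4 = 1, so the flip contributes +1; sign now -1
(2925/937): 2925 mod 937 = 114, so (2925/937) = (114/937)
factor out 2^1: 114 = 2^1·57; with 937 mod 8 = 1, (2/937) = +1; sign now -1; continue with (57/937)
flip (57/937) -> (937/57): both odd, 57 mod 4 = 1, 937 mod 4 = 1, so the flip contributes +1; sign now -1
(937/57): 937 mod 57 = 25, so (937/57) = (25/57)
flip (25/57) -> (57/25): both odd, 25 mod 4 = 1, 57 mod 4 = 1, so the flip contributes +1; sign now -1
(57/25): 57 mod 25 = 7, so (57/25) = (7/25)
flip (7/25) -> (25/7): both odd, 7 mod 4 = 3, 25 mod 4 = 1, so the flip contributes +1; sign now -1
(25/7): 25 mod 7 = 4, so (25/7) = (4/7)
factor out 2^2: 4 = 2^2·1; with 7 mod 8 = 7, (2/7) = +1; sign now -1; continue with (1/7)
reached (1/7) = 1, so the symbol is -1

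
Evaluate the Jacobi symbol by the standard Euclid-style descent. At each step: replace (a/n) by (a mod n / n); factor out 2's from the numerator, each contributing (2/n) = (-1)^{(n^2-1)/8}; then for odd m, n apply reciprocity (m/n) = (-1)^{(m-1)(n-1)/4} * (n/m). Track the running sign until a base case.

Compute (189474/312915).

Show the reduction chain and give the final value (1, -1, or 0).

factor out 2^1: 189474 = 2^1·94737; with 312915 mod 8 = 3, (2/312915) = -1; sign now -1; continue with (94737/312915)
flip (94737/312915) -> (312915/94737): both odd, 94737 mod 4 = 1, 312915 mod 4 = 3, so the flip contributes +1; sign now -1
(312915/94737): 312915 mod 94737 = 28704, so (312915/94737) = (28704/94737)
factor out 2^5: 28704 = 2^5·897; with 94737 mod 8 = 1, (2/94737) = +1; sign now -1; continue with (897/94737)
flip (897/94737) -> (94737/897): both odd, 897 mod 4 = 1, 94737 mod 4 = 1, so the flip contributes +1; sign now -1
(94737/897): 94737 mod 897 = 552, so (94737/897) = (552/897)
factor out 2^3: 552 = 2^3·69; with 897 mod 8 = 1, (2/897) = +1; sign now -1; continue with (69/897)
flip (69/897) -> (897/69): both odd, 69 mod 4 = 1, 897 mod 4 = 1, so the flip contributes +1; sign now -1
(897/69): 897 mod 69 = 0, so (897/69) = (0/69)
reached (0/69); gcd(a, n) > 1, so (0/69) = 0 and the symbol is 0

0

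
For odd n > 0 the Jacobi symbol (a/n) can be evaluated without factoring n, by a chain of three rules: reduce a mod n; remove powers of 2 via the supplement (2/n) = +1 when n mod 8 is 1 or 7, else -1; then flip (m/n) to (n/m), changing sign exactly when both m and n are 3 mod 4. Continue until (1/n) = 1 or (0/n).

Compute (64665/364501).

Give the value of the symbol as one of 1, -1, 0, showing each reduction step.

-1

flip (64665/364501) -> (364501/64665): both odd, 64665 mod 4 = 1, 364501 mod 4 = 1, so the flip contributes +1; sign now +1
(364501/64665): 364501 mod 64665 = 41176, so (364501/64665) = (41176/64665)
factor out 2^3: 41176 = 2^3·5147; with 64665 mod 8 = 1, (2/64665) = +1; sign now +1; continue with (5147/64665)
flip (5147/64665) -> (64665/5147): both odd, 5147 mod 4 = 3, 64665 mod 4 = 1, so the flip contributes +1; sign now +1
(64665/5147): 64665 mod 5147 = 2901, so (64665/5147) = (2901/5147)
flip (2901/5147) -> (5147/2901): both odd, 2901 mod 4 = 1, 5147 mod 4 = 3, so the flip contributes +1; sign now +1
(5147/2901): 5147 mod 2901 = 2246, so (5147/2901) = (2246/2901)
factor out 2^1: 2246 = 2^1·1123; with 2901 mod 8 = 5, (2/2901) = -1; sign now -1; continue with (1123/2901)
flip (1123/2901) -> (2901/1123): both odd, 1123 mod 4 = 3, 2901 mod 4 = 1, so the flip contributes +1; sign now -1
(2901/1123): 2901 mod 1123 = 655, so (2901/1123) = (655/1123)
flip (655/1123) -> (1123/655): both odd, 655 mod 4 = 3, 1123 mod 4 = 3, so the flip contributes -1; sign now +1
(1123/655): 1123 mod 655 = 468, so (1123/655) = (468/655)
factor out 2^2: 468 = 2^2·117; with 655 mod 8 = 7, (2/655) = +1; sign now +1; continue with (117/655)
flip (117/655) -> (655/117): both odd, 117 mod 4 = 1, 655 mod 4 = 3, so the flip contributes +1; sign now +1
(655/117): 655 mod 117 = 70, so (655/117) = (70/117)
factor out 2^1: 70 = 2^1·35; with 117 mod 8 = 5, (2/117) = -1; sign now -1; continue with (35/117)
flip (35/117) -> (117/35): both odd, 35 mod 4 = 3, 117 mod 4 = 1, so the flip contributes +1; sign now -1
(117/35): 117 mod 35 = 12, so (117/35) = (12/35)
factor out 2^2: 12 = 2^2·3; with 35 mod 8 = 3, (2/35) = -1; sign now -1; continue with (3/35)
flip (3/35) -> (35/3): both odd, 3 mod 4 = 3, 35 mod 4 = 3, so the flip contributes -1; sign now +1
(35/3): 35 mod 3 = 2, so (35/3) = (2/3)
factor out 2^1: 2 = 2^1·1; with 3 mod 8 = 3, (2/3) = -1; sign now -1; continue with (1/3)
reached (1/3) = 1, so the symbol is -1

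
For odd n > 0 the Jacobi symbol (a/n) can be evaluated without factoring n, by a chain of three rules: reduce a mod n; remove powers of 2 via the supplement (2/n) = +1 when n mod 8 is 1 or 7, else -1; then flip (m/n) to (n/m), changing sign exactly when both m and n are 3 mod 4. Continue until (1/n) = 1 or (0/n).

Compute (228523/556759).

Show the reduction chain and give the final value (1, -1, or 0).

reciprocity: (228523/556759) = -1·(556759/228523) since 228523 mod 4 = 3, 556759 mod 4 = 3; sign now -1
(556759/228523) = (99713/228523)   [reduce mod 228523]
reciprocity: (99713/228523) = +1·(228523/99713) since 99713 mod 4 = 1, 228523 mod 4 = 3; sign now -1
(228523/99713) = (29097/99713)   [reduce mod 99713]
reciprocity: (29097/99713) = +1·(99713/29097) since 29097 mod 4 = 1, 99713 mod 4 = 1; sign now -1
(99713/29097) = (12422/29097)   [reduce mod 29097]
12422 = 2^1·6211; (2/29097) = +1 since 29097 mod 8 = 1, so (12422/29097) = (+1)^1·(6211/29097); sign now -1
reciprocity: (6211/29097) = +1·(29097/6211) since 6211 mod 4 = 3, 29097 mod 4 = 1; sign now -1
(29097/6211) = (4253/6211)   [reduce mod 6211]
reciprocity: (4253/6211) = +1·(6211/4253) since 4253 mod 4 = 1, 6211 mod 4 = 3; sign now -1
(6211/4253) = (1958/4253)   [reduce mod 4253]
1958 = 2^1·979; (2/4253) = -1 since 4253 mod 8 = 5, so (1958/4253) = (-1)^1·(979/4253); sign now +1
reciprocity: (979/4253) = +1·(4253/979) since 979 mod 4 = 3, 4253 mod 4 = 1; sign now +1
(4253/979) = (337/979)   [reduce mod 979]
reciprocity: (337/979) = +1·(979/337) since 337 mod 4 = 1, 979 mod 4 = 3; sign now +1
(979/337) = (305/337)   [reduce mod 337]
reciprocity: (305/337) = +1·(337/305) since 305 mod 4 = 1, 337 mod 4 = 1; sign now +1
(337/305) = (32/305)   [reduce mod 305]
32 = 2^5·1; (2/305) = +1 since 305 mod 8 = 1, so (32/305) = (+1)^5·(1/305); sign now +1
(1/305) = 1; final value = sign = +1

1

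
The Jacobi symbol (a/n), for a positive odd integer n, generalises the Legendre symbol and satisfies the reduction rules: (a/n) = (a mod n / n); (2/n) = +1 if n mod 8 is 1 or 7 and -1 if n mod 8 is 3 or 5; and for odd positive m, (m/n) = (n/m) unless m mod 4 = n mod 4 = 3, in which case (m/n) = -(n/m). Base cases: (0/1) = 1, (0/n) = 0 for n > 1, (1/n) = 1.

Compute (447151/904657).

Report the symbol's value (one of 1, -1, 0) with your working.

flip (447151/904657) -> (904657/447151): both odd, 447151 mod 4 = 3, 904657 mod 4 = 1, so the flip contributes +1; sign now +1
(904657/447151): 904657 mod 447151 = 10355, so (904657/447151) = (10355/447151)
flip (10355/447151) -> (447151/10355): both odd, 10355 mod 4 = 3, 447151 mod 4 = 3, so the flip contributes -1; sign now -1
(447151/10355): 447151 mod 10355 = 1886, so (447151/10355) = (1886/10355)
factor out 2^1: 1886 = 2^1·943; with 10355 mod 8 = 3, (2/10355) = -1; sign now +1; continue with (943/10355)
flip (943/10355) -> (10355/943): both odd, 943 mod 4 = 3, 10355 mod 4 = 3, so the flip contributes -1; sign now -1
(10355/943): 10355 mod 943 = 925, so (10355/943) = (925/943)
flip (925/943) -> (943/925): both odd, 925 mod 4 = 1, 943 mod 4 = 3, so the flip contributes +1; sign now -1
(943/925): 943 mod 925 = 18, so (943/925) = (18/925)
factor out 2^1: 18 = 2^1·9; with 925 mod 8 = 5, (2/925) = -1; sign now +1; continue with (9/925)
flip (9/925) -> (925/9): both odd, 9 mod 4 = 1, 925 mod 4 = 1, so the flip contributes +1; sign now +1
(925/9): 925 mod 9 = 7, so (925/9) = (7/9)
flip (7/9) -> (9/7): both odd, 7 mod 4 = 3, 9 mod 4 = 1, so the flip contributes +1; sign now +1
(9/7): 9 mod 7 = 2, so (9/7) = (2/7)
factor out 2^1: 2 = 2^1·1; with 7 mod 8 = 7, (2/7) = +1; sign now +1; continue with (1/7)
reached (1/7) = 1, so the symbol is +1

1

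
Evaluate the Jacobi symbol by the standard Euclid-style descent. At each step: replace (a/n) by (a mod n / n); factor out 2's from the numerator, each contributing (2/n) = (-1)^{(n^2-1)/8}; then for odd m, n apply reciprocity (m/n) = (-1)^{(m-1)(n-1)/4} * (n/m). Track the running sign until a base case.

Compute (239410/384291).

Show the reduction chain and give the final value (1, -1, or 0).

1

factor out 2^1: 239410 = 2^1·119705; with 384291 mod 8 = 3, (2/384291) = -1; sign now -1; continue with (119705/384291)
flip (119705/384291) -> (384291/119705): both odd, 119705 mod 4 = 1, 384291 mod 4 = 3, so the flip contributes +1; sign now -1
(384291/119705): 384291 mod 119705 = 25176, so (384291/119705) = (25176/119705)
factor out 2^3: 25176 = 2^3·3147; with 119705 mod 8 = 1, (2/119705) = +1; sign now -1; continue with (3147/119705)
flip (3147/119705) -> (119705/3147): both odd, 3147 mod 4 = 3, 119705 mod 4 = 1, so the flip contributes +1; sign now -1
(119705/3147): 119705 mod 3147 = 119, so (119705/3147) = (119/3147)
flip (119/3147) -> (3147/119): both odd, 119 mod 4 = 3, 3147 mod 4 = 3, so the flip contributes -1; sign now +1
(3147/119): 3147 mod 119 = 53, so (3147/119) = (53/119)
flip (53/119) -> (119/53): both odd, 53 mod 4 = 1, 119 mod 4 = 3, so the flip contributes +1; sign now +1
(119/53): 119 mod 53 = 13, so (119/53) = (13/53)
flip (13/53) -> (53/13): both odd, 13 mod 4 = 1, 53 mod 4 = 1, so the flip contributes +1; sign now +1
(53/13): 53 mod 13 = 1, so (53/13) = (1/13)
reached (1/13) = 1, so the symbol is +1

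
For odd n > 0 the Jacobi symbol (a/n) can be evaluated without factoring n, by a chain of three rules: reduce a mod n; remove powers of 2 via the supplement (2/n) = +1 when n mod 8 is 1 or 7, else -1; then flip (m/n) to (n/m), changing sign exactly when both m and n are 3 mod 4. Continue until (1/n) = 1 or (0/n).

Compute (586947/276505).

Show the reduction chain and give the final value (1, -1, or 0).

(586947/276505) = (33937/276505)   [reduce mod 276505]
reciprocity: (33937/276505) = +1·(276505/33937) since 33937 mod 4 = 1, 276505 mod 4 = 1; sign now +1
(276505/33937) = (5009/33937)   [reduce mod 33937]
reciprocity: (5009/33937) = +1·(33937/5009) since 5009 mod 4 = 1, 33937 mod 4 = 1; sign now +1
(33937/5009) = (3883/5009)   [reduce mod 5009]
reciprocity: (3883/5009) = +1·(5009/3883) since 3883 mod 4 = 3, 5009 mod 4 = 1; sign now +1
(5009/3883) = (1126/3883)   [reduce mod 3883]
1126 = 2^1·563; (2/3883) = -1 since 3883 mod 8 = 3, so (1126/3883) = (-1)^1·(563/3883); sign now -1
reciprocity: (563/3883) = -1·(3883/563) since 563 mod 4 = 3, 3883 mod 4 = 3; sign now +1
(3883/563) = (505/563)   [reduce mod 563]
reciprocity: (505/563) = +1·(563/505) since 505 mod 4 = 1, 563 mod 4 = 3; sign now +1
(563/505) = (58/505)   [reduce mod 505]
58 = 2^1·29; (2/505) = +1 since 505 mod 8 = 1, so (58/505) = (+1)^1·(29/505); sign now +1
reciprocity: (29/505) = +1·(505/29) since 29 mod 4 = 1, 505 mod 4 = 1; sign now +1
(505/29) = (12/29)   [reduce mod 29]
12 = 2^2·3; (2/29) = -1 since 29 mod 8 = 5, so (12/29) = (-1)^2·(3/29); sign now +1
reciprocity: (3/29) = +1·(29/3) since 3 mod 4 = 3, 29 mod 4 = 1; sign now +1
(29/3) = (2/3)   [reduce mod 3]
2 = 2^1·1; (2/3) = -1 since 3 mod 8 = 3, so (2/3) = (-1)^1·(1/3); sign now -1
(1/3) = 1; final value = sign = -1

-1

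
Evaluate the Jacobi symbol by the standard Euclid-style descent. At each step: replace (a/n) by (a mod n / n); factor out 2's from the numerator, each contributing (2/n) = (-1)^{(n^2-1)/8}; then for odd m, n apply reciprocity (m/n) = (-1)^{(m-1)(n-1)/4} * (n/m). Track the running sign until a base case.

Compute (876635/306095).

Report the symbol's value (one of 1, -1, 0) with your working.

0

(876635/306095) = (264445/306095)   [reduce mod 306095]
reciprocity: (264445/306095) = +1·(306095/264445) since 264445 mod 4 = 1, 306095 mod 4 = 3; sign now +1
(306095/264445) = (41650/264445)   [reduce mod 264445]
41650 = 2^1·20825; (2/264445) = -1 since 264445 mod 8 = 5, so (41650/264445) = (-1)^1·(20825/264445); sign now -1
reciprocity: (20825/264445) = +1·(264445/20825) since 20825 mod 4 = 1, 264445 mod 4 = 1; sign now -1
(264445/20825) = (14545/20825)   [reduce mod 20825]
reciprocity: (14545/20825) = +1·(20825/14545) since 14545 mod 4 = 1, 20825 mod 4 = 1; sign now -1
(20825/14545) = (6280/14545)   [reduce mod 14545]
6280 = 2^3·785; (2/14545) = +1 since 14545 mod 8 = 1, so (6280/14545) = (+1)^3·(785/14545); sign now -1
reciprocity: (785/14545) = +1·(14545/785) since 785 mod 4 = 1, 14545 mod 4 = 1; sign now -1
(14545/785) = (415/785)   [reduce mod 785]
reciprocity: (415/785) = +1·(785/415) since 415 mod 4 = 3, 785 mod 4 = 1; sign now -1
(785/415) = (370/415)   [reduce mod 415]
370 = 2^1·185; (2/415) = +1 since 415 mod 8 = 7, so (370/415) = (+1)^1·(185/415); sign now -1
reciprocity: (185/415) = +1·(415/185) since 185 mod 4 = 1, 415 mod 4 = 3; sign now -1
(415/185) = (45/185)   [reduce mod 185]
reciprocity: (45/185) = +1·(185/45) since 45 mod 4 = 1, 185 mod 4 = 1; sign now -1
(185/45) = (5/45)   [reduce mod 45]
reciprocity: (5/45) = +1·(45/5) since 5 mod 4 = 1, 45 mod 4 = 1; sign now -1
(45/5) = (0/5)   [reduce mod 5]
(0/5) = 0   [gcd(a, n) > 1]; final value = 0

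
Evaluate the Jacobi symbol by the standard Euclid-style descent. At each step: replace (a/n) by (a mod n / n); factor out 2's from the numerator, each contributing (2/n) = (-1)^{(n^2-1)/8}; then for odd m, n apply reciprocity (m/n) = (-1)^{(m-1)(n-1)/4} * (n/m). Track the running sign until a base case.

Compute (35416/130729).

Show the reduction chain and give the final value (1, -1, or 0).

1

35416 = 2^3·4427; (2/130729) = +1 since 130729 mod 8 = 1, so (35416/130729) = (+1)^3·(4427/130729); sign now +1
reciprocity: (4427/130729) = +1·(130729/4427) since 4427 mod 4 = 3, 130729 mod 4 = 1; sign now +1
(130729/4427) = (2346/4427)   [reduce mod 4427]
2346 = 2^1·1173; (2/4427) = -1 since 4427 mod 8 = 3, so (2346/4427) = (-1)^1·(1173/4427); sign now -1
reciprocity: (1173/4427) = +1·(4427/1173) since 1173 mod 4 = 1, 4427 mod 4 = 3; sign now -1
(4427/1173) = (908/1173)   [reduce mod 1173]
908 = 2^2·227; (2/1173) = -1 since 1173 mod 8 = 5, so (908/1173) = (-1)^2·(227/1173); sign now -1
reciprocity: (227/1173) = +1·(1173/227) since 227 mod 4 = 3, 1173 mod 4 = 1; sign now -1
(1173/227) = (38/227)   [reduce mod 227]
38 = 2^1·19; (2/227) = -1 since 227 mod 8 = 3, so (38/227) = (-1)^1·(19/227); sign now +1
reciprocity: (19/227) = -1·(227/19) since 19 mod 4 = 3, 227 mod 4 = 3; sign now -1
(227/19) = (18/19)   [reduce mod 19]
18 = 2^1·9; (2/19) = -1 since 19 mod 8 = 3, so (18/19) = (-1)^1·(9/19); sign now +1
reciprocity: (9/19) = +1·(19/9) since 9 mod 4 = 1, 19 mod 4 = 3; sign now +1
(19/9) = (1/9)   [reduce mod 9]
(1/9) = 1; final value = sign = +1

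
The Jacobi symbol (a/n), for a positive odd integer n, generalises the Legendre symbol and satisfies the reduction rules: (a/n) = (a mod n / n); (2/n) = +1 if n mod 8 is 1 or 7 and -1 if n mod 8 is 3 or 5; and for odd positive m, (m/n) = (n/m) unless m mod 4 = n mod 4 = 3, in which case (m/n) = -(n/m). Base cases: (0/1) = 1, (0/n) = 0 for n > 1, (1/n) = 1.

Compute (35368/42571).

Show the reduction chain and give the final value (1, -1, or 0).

factor out 2^3: 35368 = 2^3·4421; with 42571 mod 8 = 3, (2/42571) = -1; sign now -1; continue with (4421/42571)
flip (4421/42571) -> (42571/4421): both odd, 4421 mod 4 = 1, 42571 mod 4 = 3, so the flip contributes +1; sign now -1
(42571/4421): 42571 mod 4421 = 2782, so (42571/4421) = (2782/4421)
factor out 2^1: 2782 = 2^1·1391; with 4421 mod 8 = 5, (2/4421) = -1; sign now +1; continue with (1391/4421)
flip (1391/4421) -> (4421/1391): both odd, 1391 mod 4 = 3, 4421 mod 4 = 1, so the flip contributes +1; sign now +1
(4421/1391): 4421 mod 1391 = 248, so (4421/1391) = (248/1391)
factor out 2^3: 248 = 2^3·31; with 1391 mod 8 = 7, (2/1391) = +1; sign now +1; continue with (31/1391)
flip (31/1391) -> (1391/31): both odd, 31 mod 4 = 3, 1391 mod 4 = 3, so the flip contributes -1; sign now -1
(1391/31): 1391 mod 31 = 27, so (1391/31) = (27/31)
flip (27/31) -> (31/27): both odd, 27 mod 4 = 3, 31 mod 4 = 3, so the flip contributes -1; sign now +1
(31/27): 31 mod 27 = 4, so (31/27) = (4/27)
factor out 2^2: 4 = 2^2·1; with 27 mod 8 = 3, (2/27) = -1; sign now +1; continue with (1/27)
reached (1/27) = 1, so the symbol is +1

1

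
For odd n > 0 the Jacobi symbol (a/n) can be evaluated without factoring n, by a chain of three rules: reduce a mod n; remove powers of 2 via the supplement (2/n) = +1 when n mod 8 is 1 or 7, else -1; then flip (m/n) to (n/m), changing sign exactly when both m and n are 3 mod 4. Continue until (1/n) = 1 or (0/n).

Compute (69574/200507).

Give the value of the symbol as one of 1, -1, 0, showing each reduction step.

factor out 2^1: 69574 = 2^1·34787; with 200507 mod 8 = 3, (2/200507) = -1; sign now -1; continue with (34787/200507)
flip (34787/200507) -> (200507/34787): both odd, 34787 mod 4 = 3, 200507 mod 4 = 3, so the flip contributes -1; sign now +1
(200507/34787): 200507 mod 34787 = 26572, so (200507/34787) = (26572/34787)
factor out 2^2: 26572 = 2^2·6643; with 34787 mod 8 = 3, (2/34787) = -1; sign now +1; continue with (6643/34787)
flip (6643/34787) -> (34787/6643): both odd, 6643 mod 4 = 3, 34787 mod 4 = 3, so the flip contributes -1; sign now -1
(34787/6643): 34787 mod 6643 = 1572, so (34787/6643) = (1572/6643)
factor out 2^2: 1572 = 2^2·393; with 6643 mod 8 = 3, (2/6643) = -1; sign now -1; continue with (393/6643)
flip (393/6643) -> (6643/393): both odd, 393 mod 4 = 1, 6643 mod 4 = 3, so the flip contributes +1; sign now -1
(6643/393): 6643 mod 393 = 355, so (6643/393) = (355/393)
flip (355/393) -> (393/355): both odd, 355 mod 4 = 3, 393 mod 4 = 1, so the flip contributes +1; sign now -1
(393/355): 393 mod 355 = 38, so (393/355) = (38/355)
factor out 2^1: 38 = 2^1·19; with 355 mod 8 = 3, (2/355) = -1; sign now +1; continue with (19/355)
flip (19/355) -> (355/19): both odd, 19 mod 4 = 3, 355 mod 4 = 3, so the flip contributes -1; sign now -1
(355/19): 355 mod 19 = 13, so (355/19) = (13/19)
flip (13/19) -> (19/13): both odd, 13 mod 4 = 1, 19 mod 4 = 3, so the flip contributes +1; sign now -1
(19/13): 19 mod 13 = 6, so (19/13) = (6/13)
factor out 2^1: 6 = 2^1·3; with 13 mod 8 = 5, (2/13) = -1; sign now +1; continue with (3/13)
flip (3/13) -> (13/3): both odd, 3 mod 4 = 3, 13 mod 4 = 1, so the flip contributes +1; sign now +1
(13/3): 13 mod 3 = 1, so (13/3) = (1/3)
reached (1/3) = 1, so the symbol is +1

1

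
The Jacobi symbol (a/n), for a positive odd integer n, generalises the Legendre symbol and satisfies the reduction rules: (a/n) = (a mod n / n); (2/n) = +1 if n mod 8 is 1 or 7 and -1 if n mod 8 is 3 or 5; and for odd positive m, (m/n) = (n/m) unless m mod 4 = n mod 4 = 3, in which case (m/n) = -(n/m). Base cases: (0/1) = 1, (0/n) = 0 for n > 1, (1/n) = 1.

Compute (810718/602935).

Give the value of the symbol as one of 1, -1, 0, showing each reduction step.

1

(810718/602935) = (207783/602935)   [reduce mod 602935]
reciprocity: (207783/602935) = -1·(602935/207783) since 207783 mod 4 = 3, 602935 mod 4 = 3; sign now -1
(602935/207783) = (187369/207783)   [reduce mod 207783]
reciprocity: (187369/207783) = +1·(207783/187369) since 187369 mod 4 = 1, 207783 mod 4 = 3; sign now -1
(207783/187369) = (20414/187369)   [reduce mod 187369]
20414 = 2^1·10207; (2/187369) = +1 since 187369 mod 8 = 1, so (20414/187369) = (+1)^1·(10207/187369); sign now -1
reciprocity: (10207/187369) = +1·(187369/10207) since 10207 mod 4 = 3, 187369 mod 4 = 1; sign now -1
(187369/10207) = (3643/10207)   [reduce mod 10207]
reciprocity: (3643/10207) = -1·(10207/3643) since 3643 mod 4 = 3, 10207 mod 4 = 3; sign now +1
(10207/3643) = (2921/3643)   [reduce mod 3643]
reciprocity: (2921/3643) = +1·(3643/2921) since 2921 mod 4 = 1, 3643 mod 4 = 3; sign now +1
(3643/2921) = (722/2921)   [reduce mod 2921]
722 = 2^1·361; (2/2921) = +1 since 2921 mod 8 = 1, so (722/2921) = (+1)^1·(361/2921); sign now +1
reciprocity: (361/2921) = +1·(2921/361) since 361 mod 4 = 1, 2921 mod 4 = 1; sign now +1
(2921/361) = (33/361)   [reduce mod 361]
reciprocity: (33/361) = +1·(361/33) since 33 mod 4 = 1, 361 mod 4 = 1; sign now +1
(361/33) = (31/33)   [reduce mod 33]
reciprocity: (31/33) = +1·(33/31) since 31 mod 4 = 3, 33 mod 4 = 1; sign now +1
(33/31) = (2/31)   [reduce mod 31]
2 = 2^1·1; (2/31) = +1 since 31 mod 8 = 7, so (2/31) = (+1)^1·(1/31); sign now +1
(1/31) = 1; final value = sign = +1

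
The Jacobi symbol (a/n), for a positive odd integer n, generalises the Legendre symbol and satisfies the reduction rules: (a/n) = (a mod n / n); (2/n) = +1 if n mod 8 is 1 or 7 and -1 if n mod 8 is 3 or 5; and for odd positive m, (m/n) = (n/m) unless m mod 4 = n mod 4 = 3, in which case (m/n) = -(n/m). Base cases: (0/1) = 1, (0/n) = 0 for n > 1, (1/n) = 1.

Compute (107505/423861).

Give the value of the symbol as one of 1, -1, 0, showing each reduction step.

flip (107505/423861) -> (423861/107505): both odd, 107505 mod 4 = 1, 423861 mod 4 = 1, so the flip contributes +1; sign now +1
(423861/107505): 423861 mod 107505 = 101346, so (423861/107505) = (101346/107505)
factor out 2^1: 101346 = 2^1·50673; with 107505 mod 8 = 1, (2/107505) = +1; sign now +1; continue with (50673/107505)
flip (50673/107505) -> (107505/50673): both odd, 50673 mod 4 = 1, 107505 mod 4 = 1, so the flip contributes +1; sign now +1
(107505/50673): 107505 mod 50673 = 6159, so (107505/50673) = (6159/50673)
flip (6159/50673) -> (50673/6159): both odd, 6159 mod 4 = 3, 50673 mod 4 = 1, so the flip contributes +1; sign now +1
(50673/6159): 50673 mod 6159 = 1401, so (50673/6159) = (1401/6159)
flip (1401/6159) -> (6159/1401): both odd, 1401 mod 4 = 1, 6159 mod 4 = 3, so the flip contributes +1; sign now +1
(6159/1401): 6159 mod 1401 = 555, so (6159/1401) = (555/1401)
flip (555/1401) -> (1401/555): both odd, 555 mod 4 = 3, 1401 mod 4 = 1, so the flip contributes +1; sign now +1
(1401/555): 1401 mod 555 = 291, so (1401/555) = (291/555)
flip (291/555) -> (555/291): both odd, 291 mod 4 = 3, 555 mod 4 = 3, so the flip contributes -1; sign now -1
(555/291): 555 mod 291 = 264, so (555/291) = (264/291)
factor out 2^3: 264 = 2^3·33; with 291 mod 8 = 3, (2/291) = -1; sign now +1; continue with (33/291)
flip (33/291) -> (291/33): both odd, 33 mod 4 = 1, 291 mod 4 = 3, so the flip contributes +1; sign now +1
(291/33): 291 mod 33 = 27, so (291/33) = (27/33)
flip (27/33) -> (33/27): both odd, 27 mod 4 = 3, 33 mod 4 = 1, so the flip contributes +1; sign now +1
(33/27): 33 mod 27 = 6, so (33/27) = (6/27)
factor out 2^1: 6 = 2^1·3; with 27 mod 8 = 3, (2/27) = -1; sign now -1; continue with (3/27)
flip (3/27) -> (27/3): both odd, 3 mod 4 = 3, 27 mod 4 = 3, so the flip contributes -1; sign now +1
(27/3): 27 mod 3 = 0, so (27/3) = (0/3)
reached (0/3); gcd(a, n) > 1, so (0/3) = 0 and the symbol is 0

0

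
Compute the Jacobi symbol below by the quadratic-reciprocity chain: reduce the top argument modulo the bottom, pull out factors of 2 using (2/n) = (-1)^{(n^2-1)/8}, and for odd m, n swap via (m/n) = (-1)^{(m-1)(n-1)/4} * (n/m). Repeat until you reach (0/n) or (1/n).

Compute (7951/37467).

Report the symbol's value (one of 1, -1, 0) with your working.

reciprocity: (7951/37467) = -1·(37467/7951) since 7951 mod 4 = 3, 37467 mod 4 = 3; sign now -1
(37467/7951) = (5663/7951)   [reduce mod 7951]
reciprocity: (5663/7951) = -1·(7951/5663) since 5663 mod 4 = 3, 7951 mod 4 = 3; sign now +1
(7951/5663) = (2288/5663)   [reduce mod 5663]
2288 = 2^4·143; (2/5663) = +1 since 5663 mod 8 = 7, so (2288/5663) = (+1)^4·(143/5663); sign now +1
reciprocity: (143/5663) = -1·(5663/143) since 143 mod 4 = 3, 5663 mod 4 = 3; sign now -1
(5663/143) = (86/143)   [reduce mod 143]
86 = 2^1·43; (2/143) = +1 since 143 mod 8 = 7, so (86/143) = (+1)^1·(43/143); sign now -1
reciprocity: (43/143) = -1·(143/43) since 43 mod 4 = 3, 143 mod 4 = 3; sign now +1
(143/43) = (14/43)   [reduce mod 43]
14 = 2^1·7; (2/43) = -1 since 43 mod 8 = 3, so (14/43) = (-1)^1·(7/43); sign now -1
reciprocity: (7/43) = -1·(43/7) since 7 mod 4 = 3, 43 mod 4 = 3; sign now +1
(43/7) = (1/7)   [reduce mod 7]
(1/7) = 1; final value = sign = +1

1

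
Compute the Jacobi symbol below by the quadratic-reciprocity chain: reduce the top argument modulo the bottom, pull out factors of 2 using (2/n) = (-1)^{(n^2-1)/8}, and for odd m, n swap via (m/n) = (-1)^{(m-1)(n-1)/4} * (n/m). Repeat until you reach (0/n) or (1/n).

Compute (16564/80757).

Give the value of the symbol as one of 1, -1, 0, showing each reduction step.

16564 = 2^2·4141; (2/80757) = -1 since 80757 mod 8 = 5, so (16564/80757) = (-1)^2·(4141/80757); sign now +1
reciprocity: (4141/80757) = +1·(80757/4141) since 4141 mod 4 = 1, 80757 mod 4 = 1; sign now +1
(80757/4141) = (2078/4141)   [reduce mod 4141]
2078 = 2^1·1039; (2/4141) = -1 since 4141 mod 8 = 5, so (2078/4141) = (-1)^1·(1039/4141); sign now -1
reciprocity: (1039/4141) = +1·(4141/1039) since 1039 mod 4 = 3, 4141 mod 4 = 1; sign now -1
(4141/1039) = (1024/1039)   [reduce mod 1039]
1024 = 2^10·1; (2/1039) = +1 since 1039 mod 8 = 7, so (1024/1039) = (+1)^10·(1/1039); sign now -1
(1/1039) = 1; final value = sign = -1

-1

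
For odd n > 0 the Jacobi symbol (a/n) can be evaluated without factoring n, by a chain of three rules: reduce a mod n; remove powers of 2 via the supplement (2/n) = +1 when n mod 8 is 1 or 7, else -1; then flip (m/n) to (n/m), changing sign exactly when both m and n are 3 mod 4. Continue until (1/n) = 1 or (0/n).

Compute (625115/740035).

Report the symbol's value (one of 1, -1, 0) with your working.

flip (625115/740035) -> (740035/625115): both odd, 625115 mod 4 = 3, 740035 mod 4 = 3, so the flip contributes -1; sign now -1
(740035/625115): 740035 mod 625115 = 114920, so (740035/625115) = (114920/625115)
factor out 2^3: 114920 = 2^3·14365; with 625115 mod 8 = 3, (2/625115) = -1; sign now +1; continue with (14365/625115)
flip (14365/625115) -> (625115/14365): both odd, 14365 mod 4 = 1, 625115 mod 4 = 3, so the flip contributes +1; sign now +1
(625115/14365): 625115 mod 14365 = 7420, so (625115/14365) = (7420/14365)
factor out 2^2: 7420 = 2^2·1855; with 14365 mod 8 = 5, (2/14365) = -1; sign now +1; continue with (1855/14365)
flip (1855/14365) -> (14365/1855): both odd, 1855 mod 4 = 3, 14365 mod 4 = 1, so the flip contributes +1; sign now +1
(14365/1855): 14365 mod 1855 = 1380, so (14365/1855) = (1380/1855)
factor out 2^2: 1380 = 2^2·345; with 1855 mod 8 = 7, (2/1855) = +1; sign now +1; continue with (345/1855)
flip (345/1855) -> (1855/345): both odd, 345 mod 4 = 1, 1855 mod 4 = 3, so the flip contributes +1; sign now +1
(1855/345): 1855 mod 345 = 130, so (1855/345) = (130/345)
factor out 2^1: 130 = 2^1·65; with 345 mod 8 = 1, (2/345) = +1; sign now +1; continue with (65/345)
flip (65/345) -> (345/65): both odd, 65 mod 4 = 1, 345 mod 4 = 1, so the flip contributes +1; sign now +1
(345/65): 345 mod 65 = 20, so (345/65) = (20/65)
factor out 2^2: 20 = 2^2·5; with 65 mod 8 = 1, (2/65) = +1; sign now +1; continue with (5/65)
flip (5/65) -> (65/5): both odd, 5 mod 4 = 1, 65 mod 4 = 1, so the flip contributes +1; sign now +1
(65/5): 65 mod 5 = 0, so (65/5) = (0/5)
reached (0/5); gcd(a, n) > 1, so (0/5) = 0 and the symbol is 0

0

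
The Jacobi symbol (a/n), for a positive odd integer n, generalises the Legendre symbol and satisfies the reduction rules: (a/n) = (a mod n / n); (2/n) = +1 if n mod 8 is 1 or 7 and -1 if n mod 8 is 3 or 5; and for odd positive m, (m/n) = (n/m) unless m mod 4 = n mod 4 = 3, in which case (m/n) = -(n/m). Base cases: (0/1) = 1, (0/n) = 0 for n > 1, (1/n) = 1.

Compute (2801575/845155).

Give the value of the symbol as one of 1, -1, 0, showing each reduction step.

0

(2801575/845155) = (266110/845155)   [reduce mod 845155]
266110 = 2^1·133055; (2/845155) = -1 since 845155 mod 8 = 3, so (266110/845155) = (-1)^1·(133055/845155); sign now -1
reciprocity: (133055/845155) = -1·(845155/133055) since 133055 mod 4 = 3, 845155 mod 4 = 3; sign now +1
(845155/133055) = (46825/133055)   [reduce mod 133055]
reciprocity: (46825/133055) = +1·(133055/46825) since 46825 mod 4 = 1, 133055 mod 4 = 3; sign now +1
(133055/46825) = (39405/46825)   [reduce mod 46825]
reciprocity: (39405/46825) = +1·(46825/39405) since 39405 mod 4 = 1, 46825 mod 4 = 1; sign now +1
(46825/39405) = (7420/39405)   [reduce mod 39405]
7420 = 2^2·1855; (2/39405) = -1 since 39405 mod 8 = 5, so (7420/39405) = (-1)^2·(1855/39405); sign now +1
reciprocity: (1855/39405) = +1·(39405/1855) since 1855 mod 4 = 3, 39405 mod 4 = 1; sign now +1
(39405/1855) = (450/1855)   [reduce mod 1855]
450 = 2^1·225; (2/1855) = +1 since 1855 mod 8 = 7, so (450/1855) = (+1)^1·(225/1855); sign now +1
reciprocity: (225/1855) = +1·(1855/225) since 225 mod 4 = 1, 1855 mod 4 = 3; sign now +1
(1855/225) = (55/225)   [reduce mod 225]
reciprocity: (55/225) = +1·(225/55) since 55 mod 4 = 3, 225 mod 4 = 1; sign now +1
(225/55) = (5/55)   [reduce mod 55]
reciprocity: (5/55) = +1·(55/5) since 5 mod 4 = 1, 55 mod 4 = 3; sign now +1
(55/5) = (0/5)   [reduce mod 5]
(0/5) = 0   [gcd(a, n) > 1]; final value = 0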